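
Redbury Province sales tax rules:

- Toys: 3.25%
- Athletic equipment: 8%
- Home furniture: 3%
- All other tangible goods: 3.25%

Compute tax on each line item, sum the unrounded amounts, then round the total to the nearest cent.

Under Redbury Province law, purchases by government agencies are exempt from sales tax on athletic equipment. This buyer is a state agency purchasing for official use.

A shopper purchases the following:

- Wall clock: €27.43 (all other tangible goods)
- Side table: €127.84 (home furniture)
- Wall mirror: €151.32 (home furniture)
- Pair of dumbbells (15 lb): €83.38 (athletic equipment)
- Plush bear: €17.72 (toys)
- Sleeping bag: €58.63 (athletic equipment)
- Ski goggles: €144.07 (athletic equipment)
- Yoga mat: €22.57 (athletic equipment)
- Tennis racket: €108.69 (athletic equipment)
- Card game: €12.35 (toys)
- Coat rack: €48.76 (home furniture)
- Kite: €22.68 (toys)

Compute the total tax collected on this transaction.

Wall clock €27.43: all other tangible goods → 3.25% → €0.891475
Side table €127.84: home furniture → 3% → €3.8352
Wall mirror €151.32: home furniture → 3% → €4.5396
Pair of dumbbells (15 lb) €83.38: athletic equipment, buyer-exempt → 0% → €0.00
Plush bear €17.72: toys → 3.25% → €0.5759
Sleeping bag €58.63: athletic equipment, buyer-exempt → 0% → €0.00
Ski goggles €144.07: athletic equipment, buyer-exempt → 0% → €0.00
Yoga mat €22.57: athletic equipment, buyer-exempt → 0% → €0.00
Tennis racket €108.69: athletic equipment, buyer-exempt → 0% → €0.00
Card game €12.35: toys → 3.25% → €0.401375
Coat rack €48.76: home furniture → 3% → €1.4628
Kite €22.68: toys → 3.25% → €0.7371
Unrounded tax sum = €12.44345 → €12.44

€12.44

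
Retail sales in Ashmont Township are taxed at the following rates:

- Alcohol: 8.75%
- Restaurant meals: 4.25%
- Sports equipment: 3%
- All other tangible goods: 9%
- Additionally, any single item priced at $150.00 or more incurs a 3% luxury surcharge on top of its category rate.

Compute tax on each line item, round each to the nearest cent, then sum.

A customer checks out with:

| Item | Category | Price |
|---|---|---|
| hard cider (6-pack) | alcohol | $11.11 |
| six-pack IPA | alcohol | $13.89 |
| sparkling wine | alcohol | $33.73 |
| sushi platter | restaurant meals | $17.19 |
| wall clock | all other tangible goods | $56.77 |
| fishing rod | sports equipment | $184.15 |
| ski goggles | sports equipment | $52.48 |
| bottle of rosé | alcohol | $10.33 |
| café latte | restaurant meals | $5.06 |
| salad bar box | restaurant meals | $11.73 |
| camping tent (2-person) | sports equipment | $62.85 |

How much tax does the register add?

Hard cider (6-pack) $11.11: alcohol → 8.75% → $0.97
Six-pack IPA $13.89: alcohol → 8.75% → $1.22
Sparkling wine $33.73: alcohol → 8.75% → $2.95
Sushi platter $17.19: restaurant meals → 4.25% → $0.73
Wall clock $56.77: all other tangible goods → 9% → $5.11
Fishing rod $184.15: sports equipment → 3% + 3% surcharge = 6% → $11.05
Ski goggles $52.48: sports equipment → 3% → $1.57
Bottle of rosé $10.33: alcohol → 8.75% → $0.90
Café latte $5.06: restaurant meals → 4.25% → $0.22
Salad bar box $11.73: restaurant meals → 4.25% → $0.50
Camping tent (2-person) $62.85: sports equipment → 3% → $1.89
Total tax = $0.97 + $1.22 + $2.95 + $0.73 + $5.11 + $11.05 + $1.57 + $0.90 + $0.22 + $0.50 + $1.89 = $27.11

$27.11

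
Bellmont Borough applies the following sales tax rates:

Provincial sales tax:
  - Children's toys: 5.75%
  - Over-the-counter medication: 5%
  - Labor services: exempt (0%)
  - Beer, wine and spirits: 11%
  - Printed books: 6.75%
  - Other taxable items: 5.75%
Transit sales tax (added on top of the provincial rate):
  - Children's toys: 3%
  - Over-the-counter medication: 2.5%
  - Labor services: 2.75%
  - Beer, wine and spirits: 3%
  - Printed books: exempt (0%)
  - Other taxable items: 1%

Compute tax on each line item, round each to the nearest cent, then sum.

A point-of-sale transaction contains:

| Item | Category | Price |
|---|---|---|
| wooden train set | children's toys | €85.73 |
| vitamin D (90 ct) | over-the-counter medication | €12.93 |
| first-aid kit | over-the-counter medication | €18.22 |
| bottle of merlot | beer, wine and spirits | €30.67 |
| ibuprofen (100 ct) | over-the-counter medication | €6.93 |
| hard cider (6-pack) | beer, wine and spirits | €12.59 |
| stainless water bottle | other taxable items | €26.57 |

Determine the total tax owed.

Wooden train set €85.73: children's toys → 5.75% + 3% transit = 8.75% → €7.50
Vitamin D (90 ct) €12.93: over-the-counter medication → 5% + 2.5% transit = 7.5% → €0.97
First-aid kit €18.22: over-the-counter medication → 5% + 2.5% transit = 7.5% → €1.37
Bottle of merlot €30.67: beer, wine and spirits → 11% + 3% transit = 14% → €4.29
Ibuprofen (100 ct) €6.93: over-the-counter medication → 5% + 2.5% transit = 7.5% → €0.52
Hard cider (6-pack) €12.59: beer, wine and spirits → 11% + 3% transit = 14% → €1.76
Stainless water bottle €26.57: other taxable items → 5.75% + 1% transit = 6.75% → €1.79
Total tax = €7.50 + €0.97 + €1.37 + €4.29 + €0.52 + €1.76 + €1.79 = €18.20

€18.20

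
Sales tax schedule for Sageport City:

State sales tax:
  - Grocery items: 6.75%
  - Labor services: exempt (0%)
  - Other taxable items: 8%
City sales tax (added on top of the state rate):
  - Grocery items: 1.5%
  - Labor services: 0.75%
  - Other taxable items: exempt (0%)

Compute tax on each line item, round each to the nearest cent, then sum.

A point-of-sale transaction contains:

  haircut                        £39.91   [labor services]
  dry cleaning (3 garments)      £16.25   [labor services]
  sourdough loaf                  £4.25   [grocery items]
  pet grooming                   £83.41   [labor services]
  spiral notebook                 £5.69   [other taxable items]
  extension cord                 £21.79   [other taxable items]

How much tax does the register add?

Haircut £39.91: labor services → 0% + 0.75% city = 0.75% → £0.30
Dry cleaning (3 garments) £16.25: labor services → 0% + 0.75% city = 0.75% → £0.12
Sourdough loaf £4.25: grocery items → 6.75% + 1.5% city = 8.25% → £0.35
Pet grooming £83.41: labor services → 0% + 0.75% city = 0.75% → £0.63
Spiral notebook £5.69: other taxable items → 8% + 0% city = 8% → £0.46
Extension cord £21.79: other taxable items → 8% + 0% city = 8% → £1.74
Total tax = £0.30 + £0.12 + £0.35 + £0.63 + £0.46 + £1.74 = £3.60

£3.60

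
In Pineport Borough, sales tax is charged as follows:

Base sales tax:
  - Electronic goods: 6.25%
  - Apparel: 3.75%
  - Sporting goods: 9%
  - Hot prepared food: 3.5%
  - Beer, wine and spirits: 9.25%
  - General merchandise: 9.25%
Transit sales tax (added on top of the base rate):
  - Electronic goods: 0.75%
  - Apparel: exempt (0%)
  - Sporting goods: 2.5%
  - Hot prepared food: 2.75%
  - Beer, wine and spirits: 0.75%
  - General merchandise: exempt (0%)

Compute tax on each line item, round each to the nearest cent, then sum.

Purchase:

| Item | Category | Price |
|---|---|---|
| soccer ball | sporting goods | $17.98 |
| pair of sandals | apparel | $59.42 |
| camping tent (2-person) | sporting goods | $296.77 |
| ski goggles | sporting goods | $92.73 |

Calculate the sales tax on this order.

$49.09

Soccer ball $17.98: sporting goods → 9% + 2.5% transit = 11.5% → $2.07
Pair of sandals $59.42: apparel → 3.75% + 0% transit = 3.75% → $2.23
Camping tent (2-person) $296.77: sporting goods → 9% + 2.5% transit = 11.5% → $34.13
Ski goggles $92.73: sporting goods → 9% + 2.5% transit = 11.5% → $10.66
Total tax = $2.07 + $2.23 + $34.13 + $10.66 = $49.09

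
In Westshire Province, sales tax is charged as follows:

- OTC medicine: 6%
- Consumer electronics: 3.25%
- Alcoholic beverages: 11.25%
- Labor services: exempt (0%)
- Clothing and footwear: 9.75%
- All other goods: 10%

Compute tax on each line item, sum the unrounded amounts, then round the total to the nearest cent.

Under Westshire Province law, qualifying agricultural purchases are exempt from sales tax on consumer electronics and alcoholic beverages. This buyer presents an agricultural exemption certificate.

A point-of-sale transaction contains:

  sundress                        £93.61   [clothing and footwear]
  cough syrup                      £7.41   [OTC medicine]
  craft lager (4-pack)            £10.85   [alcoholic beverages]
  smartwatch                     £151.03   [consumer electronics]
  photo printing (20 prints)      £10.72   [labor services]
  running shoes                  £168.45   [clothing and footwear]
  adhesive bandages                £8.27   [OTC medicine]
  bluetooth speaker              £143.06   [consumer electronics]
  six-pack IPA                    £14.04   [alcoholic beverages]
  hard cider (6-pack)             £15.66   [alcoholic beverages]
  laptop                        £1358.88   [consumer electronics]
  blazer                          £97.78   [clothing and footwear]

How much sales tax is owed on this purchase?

£36.03

Sundress £93.61: clothing and footwear → 9.75% → £9.126975
Cough syrup £7.41: OTC medicine → 6% → £0.4446
Craft lager (4-pack) £10.85: alcoholic beverages, buyer-exempt → 0% → £0.00
Smartwatch £151.03: consumer electronics, buyer-exempt → 0% → £0.00
Photo printing (20 prints) £10.72: labor services → 0% → £0.00
Running shoes £168.45: clothing and footwear → 9.75% → £16.423875
Adhesive bandages £8.27: OTC medicine → 6% → £0.4962
Bluetooth speaker £143.06: consumer electronics, buyer-exempt → 0% → £0.00
Six-pack IPA £14.04: alcoholic beverages, buyer-exempt → 0% → £0.00
Hard cider (6-pack) £15.66: alcoholic beverages, buyer-exempt → 0% → £0.00
Laptop £1358.88: consumer electronics, buyer-exempt → 0% → £0.00
Blazer £97.78: clothing and footwear → 9.75% → £9.53355
Unrounded tax sum = £36.0252 → £36.03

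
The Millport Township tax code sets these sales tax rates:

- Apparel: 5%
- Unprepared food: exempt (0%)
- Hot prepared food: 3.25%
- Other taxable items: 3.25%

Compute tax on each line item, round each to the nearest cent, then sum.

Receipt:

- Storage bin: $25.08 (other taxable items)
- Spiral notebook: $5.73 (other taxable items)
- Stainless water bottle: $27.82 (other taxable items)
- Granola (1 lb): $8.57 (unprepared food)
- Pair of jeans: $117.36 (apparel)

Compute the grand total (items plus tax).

Storage bin $25.08: other taxable items → 3.25% → $0.82
Spiral notebook $5.73: other taxable items → 3.25% → $0.19
Stainless water bottle $27.82: other taxable items → 3.25% → $0.90
Granola (1 lb) $8.57: unprepared food → 0% → $0.00
Pair of jeans $117.36: apparel → 5% → $5.87
Subtotal = $184.56; tax = $7.78; total due = $192.34

$192.34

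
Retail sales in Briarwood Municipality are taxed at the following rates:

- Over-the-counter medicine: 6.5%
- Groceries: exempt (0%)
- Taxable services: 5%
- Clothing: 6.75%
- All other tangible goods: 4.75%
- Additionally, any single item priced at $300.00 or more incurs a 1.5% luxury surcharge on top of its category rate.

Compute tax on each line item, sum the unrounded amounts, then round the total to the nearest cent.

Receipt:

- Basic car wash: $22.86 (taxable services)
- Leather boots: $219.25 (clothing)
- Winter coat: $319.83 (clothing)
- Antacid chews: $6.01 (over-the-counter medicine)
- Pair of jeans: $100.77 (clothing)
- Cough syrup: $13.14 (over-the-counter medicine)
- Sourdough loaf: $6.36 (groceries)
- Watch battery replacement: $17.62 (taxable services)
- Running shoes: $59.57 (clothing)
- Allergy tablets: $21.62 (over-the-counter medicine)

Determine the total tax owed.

Basic car wash $22.86: taxable services → 5% → $1.143
Leather boots $219.25: clothing → 6.75% → $14.799375
Winter coat $319.83: clothing → 6.75% + 1.5% surcharge = 8.25% → $26.385975
Antacid chews $6.01: over-the-counter medicine → 6.5% → $0.39065
Pair of jeans $100.77: clothing → 6.75% → $6.801975
Cough syrup $13.14: over-the-counter medicine → 6.5% → $0.8541
Sourdough loaf $6.36: groceries → 0% → $0.00
Watch battery replacement $17.62: taxable services → 5% → $0.881
Running shoes $59.57: clothing → 6.75% → $4.020975
Allergy tablets $21.62: over-the-counter medicine → 6.5% → $1.4053
Unrounded tax sum = $56.68235 → $56.68

$56.68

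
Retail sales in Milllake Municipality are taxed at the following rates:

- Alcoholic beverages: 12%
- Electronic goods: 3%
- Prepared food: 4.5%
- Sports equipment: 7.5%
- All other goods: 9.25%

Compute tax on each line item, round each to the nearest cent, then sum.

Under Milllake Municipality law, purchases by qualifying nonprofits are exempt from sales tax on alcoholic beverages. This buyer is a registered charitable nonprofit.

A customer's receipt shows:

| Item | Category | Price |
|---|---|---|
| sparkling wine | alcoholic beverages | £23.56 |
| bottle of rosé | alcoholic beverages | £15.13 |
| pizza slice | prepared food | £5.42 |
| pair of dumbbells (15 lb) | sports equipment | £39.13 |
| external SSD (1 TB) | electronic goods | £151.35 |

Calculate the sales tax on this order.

Sparkling wine £23.56: alcoholic beverages, buyer-exempt → 0% → £0.00
Bottle of rosé £15.13: alcoholic beverages, buyer-exempt → 0% → £0.00
Pizza slice £5.42: prepared food → 4.5% → £0.24
Pair of dumbbells (15 lb) £39.13: sports equipment → 7.5% → £2.93
External SSD (1 TB) £151.35: electronic goods → 3% → £4.54
Total tax = £0.24 + £2.93 + £4.54 = £7.71

£7.71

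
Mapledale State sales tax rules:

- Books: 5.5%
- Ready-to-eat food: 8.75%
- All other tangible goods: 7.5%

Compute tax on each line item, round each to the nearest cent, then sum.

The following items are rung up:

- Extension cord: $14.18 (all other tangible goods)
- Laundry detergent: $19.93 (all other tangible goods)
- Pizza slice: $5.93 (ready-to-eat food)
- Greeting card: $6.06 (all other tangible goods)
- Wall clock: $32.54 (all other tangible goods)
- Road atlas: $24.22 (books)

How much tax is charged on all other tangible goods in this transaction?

Extension cord $14.18: all other tangible goods → 7.5% → $1.06
Laundry detergent $19.93: all other tangible goods → 7.5% → $1.49
Greeting card $6.06: all other tangible goods → 7.5% → $0.45
Wall clock $32.54: all other tangible goods → 7.5% → $2.44
Tax on all other tangible goods = $1.06 + $1.49 + $0.45 + $2.44 = $5.44

$5.44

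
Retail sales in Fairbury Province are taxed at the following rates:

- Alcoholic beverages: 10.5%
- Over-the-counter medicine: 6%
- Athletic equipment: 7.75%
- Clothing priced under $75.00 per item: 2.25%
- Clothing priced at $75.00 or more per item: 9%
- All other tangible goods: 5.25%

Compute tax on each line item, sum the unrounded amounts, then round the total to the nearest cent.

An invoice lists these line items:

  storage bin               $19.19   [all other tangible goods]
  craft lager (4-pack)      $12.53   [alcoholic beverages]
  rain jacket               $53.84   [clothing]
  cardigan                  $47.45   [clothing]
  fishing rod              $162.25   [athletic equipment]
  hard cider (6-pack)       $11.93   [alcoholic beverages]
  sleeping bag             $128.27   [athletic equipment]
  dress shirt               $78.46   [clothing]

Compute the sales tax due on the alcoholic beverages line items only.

$2.57

Craft lager (4-pack) $12.53: alcoholic beverages → 10.5% → $1.31565
Hard cider (6-pack) $11.93: alcoholic beverages → 10.5% → $1.25265
Tax on alcoholic beverages: unrounded sum = $2.5683 → $2.57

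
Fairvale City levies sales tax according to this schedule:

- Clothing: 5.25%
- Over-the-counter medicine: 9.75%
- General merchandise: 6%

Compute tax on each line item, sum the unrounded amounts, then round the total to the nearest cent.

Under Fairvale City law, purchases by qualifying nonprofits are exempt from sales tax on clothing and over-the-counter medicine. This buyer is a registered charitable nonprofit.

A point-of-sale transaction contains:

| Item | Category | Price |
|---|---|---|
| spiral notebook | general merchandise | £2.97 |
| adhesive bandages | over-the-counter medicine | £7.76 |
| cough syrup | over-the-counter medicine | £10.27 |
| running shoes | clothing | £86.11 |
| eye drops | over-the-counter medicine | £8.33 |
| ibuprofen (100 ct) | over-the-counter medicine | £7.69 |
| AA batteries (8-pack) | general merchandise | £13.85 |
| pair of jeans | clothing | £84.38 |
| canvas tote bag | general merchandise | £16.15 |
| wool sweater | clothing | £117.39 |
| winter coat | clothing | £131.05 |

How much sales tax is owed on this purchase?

£1.98

Spiral notebook £2.97: general merchandise → 6% → £0.1782
Adhesive bandages £7.76: over-the-counter medicine, buyer-exempt → 0% → £0.00
Cough syrup £10.27: over-the-counter medicine, buyer-exempt → 0% → £0.00
Running shoes £86.11: clothing, buyer-exempt → 0% → £0.00
Eye drops £8.33: over-the-counter medicine, buyer-exempt → 0% → £0.00
Ibuprofen (100 ct) £7.69: over-the-counter medicine, buyer-exempt → 0% → £0.00
AA batteries (8-pack) £13.85: general merchandise → 6% → £0.831
Pair of jeans £84.38: clothing, buyer-exempt → 0% → £0.00
Canvas tote bag £16.15: general merchandise → 6% → £0.969
Wool sweater £117.39: clothing, buyer-exempt → 0% → £0.00
Winter coat £131.05: clothing, buyer-exempt → 0% → £0.00
Unrounded tax sum = £1.9782 → £1.98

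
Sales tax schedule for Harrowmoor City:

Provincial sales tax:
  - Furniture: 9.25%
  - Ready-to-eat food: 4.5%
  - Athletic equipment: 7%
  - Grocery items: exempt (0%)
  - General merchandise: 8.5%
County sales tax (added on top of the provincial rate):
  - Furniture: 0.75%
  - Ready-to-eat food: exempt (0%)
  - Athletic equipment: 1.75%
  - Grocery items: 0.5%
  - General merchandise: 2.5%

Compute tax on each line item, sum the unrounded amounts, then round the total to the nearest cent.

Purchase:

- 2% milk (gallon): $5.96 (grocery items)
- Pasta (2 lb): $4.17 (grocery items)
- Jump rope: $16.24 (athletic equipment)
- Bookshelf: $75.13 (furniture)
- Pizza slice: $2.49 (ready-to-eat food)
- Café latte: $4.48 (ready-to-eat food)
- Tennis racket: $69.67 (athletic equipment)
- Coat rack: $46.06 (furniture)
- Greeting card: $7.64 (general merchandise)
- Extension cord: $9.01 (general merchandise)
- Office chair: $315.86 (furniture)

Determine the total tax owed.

2% milk (gallon) $5.96: grocery items → 0% + 0.5% county = 0.5% → $0.0298
Pasta (2 lb) $4.17: grocery items → 0% + 0.5% county = 0.5% → $0.02085
Jump rope $16.24: athletic equipment → 7% + 1.75% county = 8.75% → $1.421
Bookshelf $75.13: furniture → 9.25% + 0.75% county = 10% → $7.513
Pizza slice $2.49: ready-to-eat food → 4.5% + 0% county = 4.5% → $0.11205
Café latte $4.48: ready-to-eat food → 4.5% + 0% county = 4.5% → $0.2016
Tennis racket $69.67: athletic equipment → 7% + 1.75% county = 8.75% → $6.096125
Coat rack $46.06: furniture → 9.25% + 0.75% county = 10% → $4.606
Greeting card $7.64: general merchandise → 8.5% + 2.5% county = 11% → $0.8404
Extension cord $9.01: general merchandise → 8.5% + 2.5% county = 11% → $0.9911
Office chair $315.86: furniture → 9.25% + 0.75% county = 10% → $31.586
Unrounded tax sum = $53.417925 → $53.42

$53.42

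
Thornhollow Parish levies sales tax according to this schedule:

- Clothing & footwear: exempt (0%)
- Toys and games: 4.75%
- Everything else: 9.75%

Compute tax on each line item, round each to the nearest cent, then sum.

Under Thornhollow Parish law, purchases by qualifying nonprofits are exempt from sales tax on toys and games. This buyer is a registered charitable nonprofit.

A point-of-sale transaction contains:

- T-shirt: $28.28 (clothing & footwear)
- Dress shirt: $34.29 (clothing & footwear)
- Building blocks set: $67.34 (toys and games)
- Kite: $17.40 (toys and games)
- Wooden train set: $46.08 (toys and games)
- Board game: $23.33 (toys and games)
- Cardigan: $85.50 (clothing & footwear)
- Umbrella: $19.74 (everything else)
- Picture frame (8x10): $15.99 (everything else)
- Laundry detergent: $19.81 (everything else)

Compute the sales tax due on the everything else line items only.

$5.41

Umbrella $19.74: everything else → 9.75% → $1.92
Picture frame (8x10) $15.99: everything else → 9.75% → $1.56
Laundry detergent $19.81: everything else → 9.75% → $1.93
Tax on everything else = $1.92 + $1.56 + $1.93 = $5.41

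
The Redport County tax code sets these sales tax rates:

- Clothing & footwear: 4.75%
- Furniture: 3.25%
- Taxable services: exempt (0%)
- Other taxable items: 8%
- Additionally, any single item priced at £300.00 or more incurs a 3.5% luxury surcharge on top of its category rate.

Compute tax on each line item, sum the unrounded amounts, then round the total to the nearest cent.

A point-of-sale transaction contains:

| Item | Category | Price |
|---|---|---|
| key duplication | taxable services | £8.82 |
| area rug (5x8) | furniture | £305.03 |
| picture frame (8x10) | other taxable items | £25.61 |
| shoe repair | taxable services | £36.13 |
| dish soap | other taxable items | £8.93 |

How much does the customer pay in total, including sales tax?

Key duplication £8.82: taxable services → 0% → £0.00
Area rug (5x8) £305.03: furniture → 3.25% + 3.5% surcharge = 6.75% → £20.589525
Picture frame (8x10) £25.61: other taxable items → 8% → £2.0488
Shoe repair £36.13: taxable services → 0% → £0.00
Dish soap £8.93: other taxable items → 8% → £0.7144
Subtotal = £384.52; unrounded tax = £23.352725 → £23.35; total due = £407.87

£407.87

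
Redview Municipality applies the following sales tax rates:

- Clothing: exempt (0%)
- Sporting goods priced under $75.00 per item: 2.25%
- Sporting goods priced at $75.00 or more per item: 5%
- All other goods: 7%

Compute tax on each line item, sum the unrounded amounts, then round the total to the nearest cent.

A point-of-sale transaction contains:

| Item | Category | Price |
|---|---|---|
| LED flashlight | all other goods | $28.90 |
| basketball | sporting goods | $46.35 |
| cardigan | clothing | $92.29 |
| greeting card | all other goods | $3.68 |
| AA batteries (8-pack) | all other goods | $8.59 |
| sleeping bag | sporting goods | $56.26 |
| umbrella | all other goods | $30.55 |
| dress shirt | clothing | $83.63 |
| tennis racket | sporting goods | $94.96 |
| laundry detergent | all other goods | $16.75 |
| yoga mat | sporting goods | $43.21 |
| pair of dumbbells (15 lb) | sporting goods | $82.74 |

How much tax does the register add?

$18.36

LED flashlight $28.90: all other goods → 7% → $2.023
Basketball $46.35: sporting goods, under $75.00 → 2.25% → $1.042875
Cardigan $92.29: clothing → 0% → $0.00
Greeting card $3.68: all other goods → 7% → $0.2576
AA batteries (8-pack) $8.59: all other goods → 7% → $0.6013
Sleeping bag $56.26: sporting goods, under $75.00 → 2.25% → $1.26585
Umbrella $30.55: all other goods → 7% → $2.1385
Dress shirt $83.63: clothing → 0% → $0.00
Tennis racket $94.96: sporting goods, $75.00 or more → 5% → $4.748
Laundry detergent $16.75: all other goods → 7% → $1.1725
Yoga mat $43.21: sporting goods, under $75.00 → 2.25% → $0.972225
Pair of dumbbells (15 lb) $82.74: sporting goods, $75.00 or more → 5% → $4.137
Unrounded tax sum = $18.35885 → $18.36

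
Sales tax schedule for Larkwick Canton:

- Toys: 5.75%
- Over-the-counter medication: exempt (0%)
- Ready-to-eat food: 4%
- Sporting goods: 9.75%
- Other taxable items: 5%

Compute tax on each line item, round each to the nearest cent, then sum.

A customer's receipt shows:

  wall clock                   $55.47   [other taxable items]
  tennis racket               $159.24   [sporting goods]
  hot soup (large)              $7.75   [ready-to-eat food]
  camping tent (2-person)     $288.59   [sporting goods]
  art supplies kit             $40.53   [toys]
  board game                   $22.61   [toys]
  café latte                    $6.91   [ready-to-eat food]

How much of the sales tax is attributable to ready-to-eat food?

$0.59

Hot soup (large) $7.75: ready-to-eat food → 4% → $0.31
Café latte $6.91: ready-to-eat food → 4% → $0.28
Tax on ready-to-eat food = $0.31 + $0.28 = $0.59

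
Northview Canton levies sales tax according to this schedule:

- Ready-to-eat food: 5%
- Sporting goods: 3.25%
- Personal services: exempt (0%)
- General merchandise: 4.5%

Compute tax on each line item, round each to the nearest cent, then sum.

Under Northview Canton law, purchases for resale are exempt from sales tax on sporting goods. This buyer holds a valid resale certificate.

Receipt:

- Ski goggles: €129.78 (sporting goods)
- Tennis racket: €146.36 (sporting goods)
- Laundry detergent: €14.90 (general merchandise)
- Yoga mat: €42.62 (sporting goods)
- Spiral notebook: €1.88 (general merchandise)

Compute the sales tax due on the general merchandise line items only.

Laundry detergent €14.90: general merchandise → 4.5% → €0.67
Spiral notebook €1.88: general merchandise → 4.5% → €0.08
Tax on general merchandise = €0.67 + €0.08 = €0.75

€0.75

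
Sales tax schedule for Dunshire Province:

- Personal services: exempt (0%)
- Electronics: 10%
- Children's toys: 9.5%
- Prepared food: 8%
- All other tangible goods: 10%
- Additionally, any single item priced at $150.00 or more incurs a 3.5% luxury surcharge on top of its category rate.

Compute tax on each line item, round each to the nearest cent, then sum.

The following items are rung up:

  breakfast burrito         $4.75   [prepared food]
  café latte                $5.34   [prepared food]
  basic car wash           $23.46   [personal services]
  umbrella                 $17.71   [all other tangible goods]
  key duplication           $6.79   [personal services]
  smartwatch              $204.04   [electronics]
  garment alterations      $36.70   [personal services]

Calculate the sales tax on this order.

$30.13

Breakfast burrito $4.75: prepared food → 8% → $0.38
Café latte $5.34: prepared food → 8% → $0.43
Basic car wash $23.46: personal services → 0% → $0.00
Umbrella $17.71: all other tangible goods → 10% → $1.77
Key duplication $6.79: personal services → 0% → $0.00
Smartwatch $204.04: electronics → 10% + 3.5% surcharge = 13.5% → $27.55
Garment alterations $36.70: personal services → 0% → $0.00
Total tax = $0.38 + $0.43 + $1.77 + $27.55 = $30.13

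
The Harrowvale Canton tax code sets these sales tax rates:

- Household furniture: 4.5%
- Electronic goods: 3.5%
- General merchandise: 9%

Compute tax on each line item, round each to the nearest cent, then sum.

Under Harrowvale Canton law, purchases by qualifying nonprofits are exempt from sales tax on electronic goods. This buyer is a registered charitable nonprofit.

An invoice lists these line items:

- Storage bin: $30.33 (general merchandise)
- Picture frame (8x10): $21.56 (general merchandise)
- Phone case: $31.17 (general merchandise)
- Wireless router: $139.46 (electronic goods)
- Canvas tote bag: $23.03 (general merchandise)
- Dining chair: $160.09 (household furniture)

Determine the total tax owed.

$16.75

Storage bin $30.33: general merchandise → 9% → $2.73
Picture frame (8x10) $21.56: general merchandise → 9% → $1.94
Phone case $31.17: general merchandise → 9% → $2.81
Wireless router $139.46: electronic goods, buyer-exempt → 0% → $0.00
Canvas tote bag $23.03: general merchandise → 9% → $2.07
Dining chair $160.09: household furniture → 4.5% → $7.20
Total tax = $2.73 + $1.94 + $2.81 + $2.07 + $7.20 = $16.75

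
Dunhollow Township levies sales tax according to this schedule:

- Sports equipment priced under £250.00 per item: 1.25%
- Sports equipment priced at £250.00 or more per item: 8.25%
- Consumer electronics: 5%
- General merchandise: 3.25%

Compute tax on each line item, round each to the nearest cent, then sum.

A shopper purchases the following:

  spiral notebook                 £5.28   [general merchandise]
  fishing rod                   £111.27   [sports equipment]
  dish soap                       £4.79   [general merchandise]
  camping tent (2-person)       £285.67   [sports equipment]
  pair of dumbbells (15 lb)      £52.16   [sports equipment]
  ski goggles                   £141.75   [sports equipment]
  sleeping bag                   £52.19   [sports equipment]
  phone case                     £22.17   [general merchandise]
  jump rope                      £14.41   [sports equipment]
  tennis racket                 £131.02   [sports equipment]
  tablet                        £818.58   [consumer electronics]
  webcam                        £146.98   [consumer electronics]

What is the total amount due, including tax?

£1865.45

Spiral notebook £5.28: general merchandise → 3.25% → £0.17
Fishing rod £111.27: sports equipment, under £250.00 → 1.25% → £1.39
Dish soap £4.79: general merchandise → 3.25% → £0.16
Camping tent (2-person) £285.67: sports equipment, £250.00 or more → 8.25% → £23.57
Pair of dumbbells (15 lb) £52.16: sports equipment, under £250.00 → 1.25% → £0.65
Ski goggles £141.75: sports equipment, under £250.00 → 1.25% → £1.77
Sleeping bag £52.19: sports equipment, under £250.00 → 1.25% → £0.65
Phone case £22.17: general merchandise → 3.25% → £0.72
Jump rope £14.41: sports equipment, under £250.00 → 1.25% → £0.18
Tennis racket £131.02: sports equipment, under £250.00 → 1.25% → £1.64
Tablet £818.58: consumer electronics → 5% → £40.93
Webcam £146.98: consumer electronics → 5% → £7.35
Subtotal = £1786.27; tax = £79.18; total due = £1865.45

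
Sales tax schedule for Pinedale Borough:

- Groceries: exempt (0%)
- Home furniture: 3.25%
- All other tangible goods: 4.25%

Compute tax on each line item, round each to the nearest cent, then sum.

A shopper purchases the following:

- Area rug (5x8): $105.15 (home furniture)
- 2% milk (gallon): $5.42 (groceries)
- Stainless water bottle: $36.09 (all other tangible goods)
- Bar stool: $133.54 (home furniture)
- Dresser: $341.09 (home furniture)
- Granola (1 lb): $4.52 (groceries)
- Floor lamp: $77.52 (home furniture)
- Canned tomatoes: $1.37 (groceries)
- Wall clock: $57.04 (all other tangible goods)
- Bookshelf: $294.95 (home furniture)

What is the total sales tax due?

Area rug (5x8) $105.15: home furniture → 3.25% → $3.42
2% milk (gallon) $5.42: groceries → 0% → $0.00
Stainless water bottle $36.09: all other tangible goods → 4.25% → $1.53
Bar stool $133.54: home furniture → 3.25% → $4.34
Dresser $341.09: home furniture → 3.25% → $11.09
Granola (1 lb) $4.52: groceries → 0% → $0.00
Floor lamp $77.52: home furniture → 3.25% → $2.52
Canned tomatoes $1.37: groceries → 0% → $0.00
Wall clock $57.04: all other tangible goods → 4.25% → $2.42
Bookshelf $294.95: home furniture → 3.25% → $9.59
Total tax = $3.42 + $1.53 + $4.34 + $11.09 + $2.52 + $2.42 + $9.59 = $34.91

$34.91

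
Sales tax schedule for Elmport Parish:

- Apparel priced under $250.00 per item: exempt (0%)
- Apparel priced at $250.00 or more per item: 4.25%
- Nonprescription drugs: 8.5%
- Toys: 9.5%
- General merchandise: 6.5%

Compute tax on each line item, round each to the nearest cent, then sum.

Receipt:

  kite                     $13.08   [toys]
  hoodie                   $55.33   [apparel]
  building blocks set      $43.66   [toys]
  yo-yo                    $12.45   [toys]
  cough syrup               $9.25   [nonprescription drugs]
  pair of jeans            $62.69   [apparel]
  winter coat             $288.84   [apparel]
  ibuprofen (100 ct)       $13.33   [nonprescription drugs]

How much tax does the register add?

Kite $13.08: toys → 9.5% → $1.24
Hoodie $55.33: apparel, under $250.00 → 0% → $0.00
Building blocks set $43.66: toys → 9.5% → $4.15
Yo-yo $12.45: toys → 9.5% → $1.18
Cough syrup $9.25: nonprescription drugs → 8.5% → $0.79
Pair of jeans $62.69: apparel, under $250.00 → 0% → $0.00
Winter coat $288.84: apparel, $250.00 or more → 4.25% → $12.28
Ibuprofen (100 ct) $13.33: nonprescription drugs → 8.5% → $1.13
Total tax = $1.24 + $4.15 + $1.18 + $0.79 + $12.28 + $1.13 = $20.77

$20.77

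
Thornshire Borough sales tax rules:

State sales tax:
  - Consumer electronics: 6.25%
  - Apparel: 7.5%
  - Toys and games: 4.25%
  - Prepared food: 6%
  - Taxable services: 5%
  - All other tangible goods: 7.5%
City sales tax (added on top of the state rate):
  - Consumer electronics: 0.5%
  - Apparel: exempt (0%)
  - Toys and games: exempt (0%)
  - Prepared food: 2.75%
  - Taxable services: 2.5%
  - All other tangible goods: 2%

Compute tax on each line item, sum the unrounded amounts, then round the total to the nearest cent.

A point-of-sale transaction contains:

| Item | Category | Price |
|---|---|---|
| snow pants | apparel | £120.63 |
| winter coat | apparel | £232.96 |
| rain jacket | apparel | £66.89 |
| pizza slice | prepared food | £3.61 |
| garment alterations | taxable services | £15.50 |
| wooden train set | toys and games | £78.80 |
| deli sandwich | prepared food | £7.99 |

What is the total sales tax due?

£37.06

Snow pants £120.63: apparel → 7.5% + 0% city = 7.5% → £9.04725
Winter coat £232.96: apparel → 7.5% + 0% city = 7.5% → £17.472
Rain jacket £66.89: apparel → 7.5% + 0% city = 7.5% → £5.01675
Pizza slice £3.61: prepared food → 6% + 2.75% city = 8.75% → £0.315875
Garment alterations £15.50: taxable services → 5% + 2.5% city = 7.5% → £1.1625
Wooden train set £78.80: toys and games → 4.25% + 0% city = 4.25% → £3.349
Deli sandwich £7.99: prepared food → 6% + 2.75% city = 8.75% → £0.699125
Unrounded tax sum = £37.0625 → £37.06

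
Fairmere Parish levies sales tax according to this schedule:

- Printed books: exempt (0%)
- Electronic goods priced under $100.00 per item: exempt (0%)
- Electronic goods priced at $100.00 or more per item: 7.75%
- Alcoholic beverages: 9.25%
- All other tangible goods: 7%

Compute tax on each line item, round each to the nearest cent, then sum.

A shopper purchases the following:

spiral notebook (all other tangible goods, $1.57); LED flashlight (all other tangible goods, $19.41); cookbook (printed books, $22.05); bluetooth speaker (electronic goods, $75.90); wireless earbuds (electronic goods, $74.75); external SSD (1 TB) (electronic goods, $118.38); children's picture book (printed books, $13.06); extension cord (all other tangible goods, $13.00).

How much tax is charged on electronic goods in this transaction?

$9.17

Bluetooth speaker $75.90: electronic goods, under $100.00 → 0% → $0.00
Wireless earbuds $74.75: electronic goods, under $100.00 → 0% → $0.00
External SSD (1 TB) $118.38: electronic goods, $100.00 or more → 7.75% → $9.17
Tax on electronic goods = $0.00 + $0.00 + $9.17 = $9.17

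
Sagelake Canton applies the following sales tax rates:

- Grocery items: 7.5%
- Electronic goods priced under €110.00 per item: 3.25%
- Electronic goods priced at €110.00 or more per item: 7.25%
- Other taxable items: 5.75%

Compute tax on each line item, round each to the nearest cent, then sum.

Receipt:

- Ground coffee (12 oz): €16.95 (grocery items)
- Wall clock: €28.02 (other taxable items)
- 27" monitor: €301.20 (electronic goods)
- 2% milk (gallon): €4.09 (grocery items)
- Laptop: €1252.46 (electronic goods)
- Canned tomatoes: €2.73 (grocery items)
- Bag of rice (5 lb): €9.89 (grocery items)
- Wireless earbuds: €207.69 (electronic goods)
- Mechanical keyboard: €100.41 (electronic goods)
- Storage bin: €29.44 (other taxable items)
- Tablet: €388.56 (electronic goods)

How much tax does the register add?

€164.95

Ground coffee (12 oz) €16.95: grocery items → 7.5% → €1.27
Wall clock €28.02: other taxable items → 5.75% → €1.61
27" monitor €301.20: electronic goods, €110.00 or more → 7.25% → €21.84
2% milk (gallon) €4.09: grocery items → 7.5% → €0.31
Laptop €1252.46: electronic goods, €110.00 or more → 7.25% → €90.80
Canned tomatoes €2.73: grocery items → 7.5% → €0.20
Bag of rice (5 lb) €9.89: grocery items → 7.5% → €0.74
Wireless earbuds €207.69: electronic goods, €110.00 or more → 7.25% → €15.06
Mechanical keyboard €100.41: electronic goods, under €110.00 → 3.25% → €3.26
Storage bin €29.44: other taxable items → 5.75% → €1.69
Tablet €388.56: electronic goods, €110.00 or more → 7.25% → €28.17
Total tax = €1.27 + €1.61 + €21.84 + €0.31 + €90.80 + €0.20 + €0.74 + €15.06 + €3.26 + €1.69 + €28.17 = €164.95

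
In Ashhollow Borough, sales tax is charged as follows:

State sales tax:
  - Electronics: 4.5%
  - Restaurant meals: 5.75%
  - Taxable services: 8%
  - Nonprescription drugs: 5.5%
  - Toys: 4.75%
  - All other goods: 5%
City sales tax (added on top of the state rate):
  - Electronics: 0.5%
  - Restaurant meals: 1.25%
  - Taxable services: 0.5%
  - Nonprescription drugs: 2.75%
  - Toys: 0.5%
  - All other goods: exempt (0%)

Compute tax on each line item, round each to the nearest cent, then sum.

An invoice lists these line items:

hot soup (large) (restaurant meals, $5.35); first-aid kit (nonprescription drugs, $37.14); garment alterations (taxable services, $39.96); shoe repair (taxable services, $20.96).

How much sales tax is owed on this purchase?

Hot soup (large) $5.35: restaurant meals → 5.75% + 1.25% city = 7% → $0.37
First-aid kit $37.14: nonprescription drugs → 5.5% + 2.75% city = 8.25% → $3.06
Garment alterations $39.96: taxable services → 8% + 0.5% city = 8.5% → $3.40
Shoe repair $20.96: taxable services → 8% + 0.5% city = 8.5% → $1.78
Total tax = $0.37 + $3.06 + $3.40 + $1.78 = $8.61

$8.61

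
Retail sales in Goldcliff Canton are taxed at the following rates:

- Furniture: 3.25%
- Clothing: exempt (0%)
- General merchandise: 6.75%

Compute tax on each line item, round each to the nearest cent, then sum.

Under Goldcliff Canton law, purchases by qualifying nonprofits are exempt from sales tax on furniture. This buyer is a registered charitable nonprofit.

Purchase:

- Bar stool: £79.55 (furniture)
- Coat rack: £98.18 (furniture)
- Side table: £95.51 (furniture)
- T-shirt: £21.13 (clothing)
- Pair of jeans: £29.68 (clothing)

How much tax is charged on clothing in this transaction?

£0.00

T-shirt £21.13: clothing → 0% → £0.00
Pair of jeans £29.68: clothing → 0% → £0.00
Tax on clothing = £0.00 + £0.00 = £0.00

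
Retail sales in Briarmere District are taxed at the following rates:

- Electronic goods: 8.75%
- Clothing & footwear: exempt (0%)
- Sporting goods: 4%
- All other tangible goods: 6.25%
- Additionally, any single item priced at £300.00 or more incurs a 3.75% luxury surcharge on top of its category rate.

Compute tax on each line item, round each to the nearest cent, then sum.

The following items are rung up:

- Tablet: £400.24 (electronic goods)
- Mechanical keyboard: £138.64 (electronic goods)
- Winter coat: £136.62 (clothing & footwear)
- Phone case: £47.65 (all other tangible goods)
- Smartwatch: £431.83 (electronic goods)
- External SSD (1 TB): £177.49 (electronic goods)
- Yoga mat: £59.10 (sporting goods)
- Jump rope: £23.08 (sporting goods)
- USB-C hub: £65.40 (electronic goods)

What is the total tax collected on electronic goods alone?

Tablet £400.24: electronic goods → 8.75% + 3.75% surcharge = 12.5% → £50.03
Mechanical keyboard £138.64: electronic goods → 8.75% → £12.13
Smartwatch £431.83: electronic goods → 8.75% + 3.75% surcharge = 12.5% → £53.98
External SSD (1 TB) £177.49: electronic goods → 8.75% → £15.53
USB-C hub £65.40: electronic goods → 8.75% → £5.72
Tax on electronic goods = £50.03 + £12.13 + £53.98 + £15.53 + £5.72 = £137.39

£137.39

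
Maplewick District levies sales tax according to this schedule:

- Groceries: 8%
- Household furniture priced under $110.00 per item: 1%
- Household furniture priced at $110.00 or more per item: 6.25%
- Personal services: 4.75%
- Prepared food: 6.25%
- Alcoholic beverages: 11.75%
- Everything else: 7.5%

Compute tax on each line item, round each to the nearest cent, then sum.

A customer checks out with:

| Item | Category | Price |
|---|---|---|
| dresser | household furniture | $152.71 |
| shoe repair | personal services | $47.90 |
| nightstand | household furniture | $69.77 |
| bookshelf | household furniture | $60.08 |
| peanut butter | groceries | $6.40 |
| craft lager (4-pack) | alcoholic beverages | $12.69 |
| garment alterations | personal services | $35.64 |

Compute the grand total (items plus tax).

Dresser $152.71: household furniture, $110.00 or more → 6.25% → $9.54
Shoe repair $47.90: personal services → 4.75% → $2.28
Nightstand $69.77: household furniture, under $110.00 → 1% → $0.70
Bookshelf $60.08: household furniture, under $110.00 → 1% → $0.60
Peanut butter $6.40: groceries → 8% → $0.51
Craft lager (4-pack) $12.69: alcoholic beverages → 11.75% → $1.49
Garment alterations $35.64: personal services → 4.75% → $1.69
Subtotal = $385.19; tax = $16.81; total due = $402.00

$402.00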